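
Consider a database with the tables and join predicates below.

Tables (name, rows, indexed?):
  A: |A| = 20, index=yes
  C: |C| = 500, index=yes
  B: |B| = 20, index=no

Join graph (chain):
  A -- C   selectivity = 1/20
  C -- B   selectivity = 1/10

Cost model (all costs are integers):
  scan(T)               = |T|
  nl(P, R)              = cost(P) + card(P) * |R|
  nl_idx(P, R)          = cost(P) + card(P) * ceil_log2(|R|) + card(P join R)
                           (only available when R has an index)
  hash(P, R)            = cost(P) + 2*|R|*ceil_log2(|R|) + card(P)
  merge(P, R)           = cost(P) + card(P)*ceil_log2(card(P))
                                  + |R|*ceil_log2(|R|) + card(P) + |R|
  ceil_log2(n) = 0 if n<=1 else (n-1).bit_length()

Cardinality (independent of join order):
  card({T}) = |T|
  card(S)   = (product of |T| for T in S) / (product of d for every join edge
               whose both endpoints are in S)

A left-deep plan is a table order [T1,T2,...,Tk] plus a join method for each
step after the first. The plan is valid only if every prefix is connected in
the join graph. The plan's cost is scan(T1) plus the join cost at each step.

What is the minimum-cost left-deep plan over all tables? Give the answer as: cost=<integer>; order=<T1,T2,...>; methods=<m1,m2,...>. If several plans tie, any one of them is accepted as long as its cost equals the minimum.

Selinger DP (subsets sized 1..n):
  {A}: scan cost=20, card=20
  {C}: scan cost=500, card=500
  {B}: scan cost=20, card=20
  {AC}: card=500; try (C,nl_idx)→700, (A,hash)→1200, (A,nl_idx)→3500, (C,merge)→5140, (A,merge)→5620, (C,hash)→9040 …(+2); best=700 via (C,nl_idx)
  {BC}: card=1000; try (C,nl_idx)→1200, (B,hash)→1200, (C,merge)→5140, (B,merge)→5620, (C,hash)→9040, (C,nl)→10020 …(+1); best=1200 via (C,nl_idx)
  {ABC}: card=1000; try (B,hash)→1400, (A,hash)→2400, (B,merge)→5820, (A,nl_idx)→7200, (B,nl)→10700, (A,merge)→12320 …(+1); best=1400 via (B,hash)

cost=1400; order=A,C,B; methods=nl_idx,hash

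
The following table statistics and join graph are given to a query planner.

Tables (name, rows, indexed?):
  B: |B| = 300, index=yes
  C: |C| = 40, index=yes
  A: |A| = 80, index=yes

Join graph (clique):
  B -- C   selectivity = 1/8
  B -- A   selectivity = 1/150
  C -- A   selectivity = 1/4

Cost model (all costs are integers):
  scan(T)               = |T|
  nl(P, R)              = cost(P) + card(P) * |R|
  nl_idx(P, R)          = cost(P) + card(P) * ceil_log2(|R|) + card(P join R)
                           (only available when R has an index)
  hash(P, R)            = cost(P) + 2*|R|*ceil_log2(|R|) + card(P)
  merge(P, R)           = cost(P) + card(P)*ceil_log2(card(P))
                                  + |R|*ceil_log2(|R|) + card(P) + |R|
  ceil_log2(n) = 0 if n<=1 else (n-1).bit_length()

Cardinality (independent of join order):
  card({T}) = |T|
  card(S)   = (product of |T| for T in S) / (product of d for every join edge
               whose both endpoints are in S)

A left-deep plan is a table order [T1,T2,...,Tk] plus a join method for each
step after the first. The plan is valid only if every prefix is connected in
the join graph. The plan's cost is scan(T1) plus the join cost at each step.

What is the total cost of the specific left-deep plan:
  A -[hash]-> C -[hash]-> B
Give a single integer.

6840

step 1: scan A: cost=80, card=80
step 2: join C via hash
    card(P join C) = 80*40/(4) = 800
    cost = 80 + 2*40*6 + 80 = 640
step 3: join B via hash
    card(P join B) = 800*300/(8*150) = 200
    cost = 640 + 2*300*9 + 800 = 6840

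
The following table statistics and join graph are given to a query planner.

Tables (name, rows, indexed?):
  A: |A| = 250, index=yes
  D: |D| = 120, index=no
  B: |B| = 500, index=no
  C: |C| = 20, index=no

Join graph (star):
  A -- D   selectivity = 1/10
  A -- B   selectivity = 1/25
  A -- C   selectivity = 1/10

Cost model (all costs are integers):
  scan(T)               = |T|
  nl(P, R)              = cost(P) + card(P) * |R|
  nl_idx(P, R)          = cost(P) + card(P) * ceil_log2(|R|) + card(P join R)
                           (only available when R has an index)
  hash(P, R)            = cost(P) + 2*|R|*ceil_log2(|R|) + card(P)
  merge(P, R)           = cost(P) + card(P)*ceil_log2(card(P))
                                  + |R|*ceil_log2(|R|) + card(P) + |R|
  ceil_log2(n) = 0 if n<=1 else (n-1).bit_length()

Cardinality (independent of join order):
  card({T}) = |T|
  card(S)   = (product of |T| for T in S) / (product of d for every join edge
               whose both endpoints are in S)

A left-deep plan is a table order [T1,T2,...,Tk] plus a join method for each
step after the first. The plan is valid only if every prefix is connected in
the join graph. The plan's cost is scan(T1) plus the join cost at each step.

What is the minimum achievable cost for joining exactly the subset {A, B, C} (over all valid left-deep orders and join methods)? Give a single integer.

10180

Selinger DP over subsets of {A,B,C}:
  {A}: scan cost=250, card=250
  {B}: scan cost=500, card=500
  {C}: scan cost=20, card=20
  {AB}: card=5000; try (A,hash)→5000, (B,merge)→7500, (A,merge)→7750, (B,hash)→9500, (A,nl_idx)→9500, (B,nl)→125250 …(+1); best=5000 via (A,hash)
  {AC}: card=500; try (A,nl_idx)→680, (C,hash)→700, (A,merge)→2390, (C,merge)→2620, (A,hash)→4040, (A,nl)→5020 …(+1); best=680 via (A,nl_idx)
  {ABC}: card=10000; try (B,hash)→10180, (C,hash)→10200, (B,merge)→10680, (C,merge)→75120, (C,nl)→105000, (B,nl)→250680; best=10180 via (B,hash)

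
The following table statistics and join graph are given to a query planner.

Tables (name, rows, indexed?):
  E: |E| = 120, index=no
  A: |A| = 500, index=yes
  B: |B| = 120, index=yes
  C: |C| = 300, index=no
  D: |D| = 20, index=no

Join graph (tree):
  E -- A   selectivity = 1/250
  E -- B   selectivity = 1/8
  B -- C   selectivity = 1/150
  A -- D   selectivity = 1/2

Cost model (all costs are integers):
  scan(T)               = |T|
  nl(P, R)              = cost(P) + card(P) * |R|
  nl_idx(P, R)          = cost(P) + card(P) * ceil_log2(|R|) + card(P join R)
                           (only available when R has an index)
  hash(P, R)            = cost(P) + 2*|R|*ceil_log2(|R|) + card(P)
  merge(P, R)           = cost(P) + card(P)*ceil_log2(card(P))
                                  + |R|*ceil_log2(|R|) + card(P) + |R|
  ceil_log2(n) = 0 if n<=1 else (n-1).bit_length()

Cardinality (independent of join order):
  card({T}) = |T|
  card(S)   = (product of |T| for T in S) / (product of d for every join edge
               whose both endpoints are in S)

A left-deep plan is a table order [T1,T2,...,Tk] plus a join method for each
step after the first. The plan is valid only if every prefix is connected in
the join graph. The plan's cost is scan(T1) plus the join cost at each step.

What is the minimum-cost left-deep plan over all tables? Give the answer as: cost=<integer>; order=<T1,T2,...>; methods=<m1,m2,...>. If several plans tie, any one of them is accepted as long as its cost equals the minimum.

Selinger DP (subsets sized 1..n):
  {E}: scan cost=120, card=120
  {A}: scan cost=500, card=500
  {B}: scan cost=120, card=120
  {C}: scan cost=300, card=300
  {D}: scan cost=20, card=20
  {AE}: card=240; try (A,nl_idx)→1440, (E,hash)→2680, (A,merge)→6080, (E,merge)→6460, (A,hash)→9240, (A,nl)→60120 …(+1); best=1440 via (A,nl_idx)
  {BE}: card=1800; try (E,hash)→1920, (B,hash)→1920, (E,merge)→2040, (B,merge)→2040, (B,nl_idx)→2760, (E,nl)→14520 …(+1); best=1920 via (E,hash)
  {AD}: card=5000; try (D,hash)→1200, (A,merge)→5140, (A,nl_idx)→5200, (D,merge)→5620, (A,hash)→9040, (A,nl)→10020 …(+1); best=1200 via (D,hash)
  {BC}: card=240; try (B,hash)→2280, (B,nl_idx)→2640, (C,merge)→4080, (B,merge)→4260, (C,hash)→5640, (C,nl)→36120 …(+1); best=2280 via (B,hash)
  {ABE}: card=3600; try (B,hash)→3360, (B,merge)→4560, (B,nl_idx)→6720, (A,hash)→12720, (A,nl_idx)→21720, (A,merge)→28520 …(+2); best=3360 via (B,hash)
  {ADE}: card=2400; try (D,hash)→1880, (D,merge)→3720, (D,nl)→6240, (E,hash)→7880, (E,merge)→72160, (E,nl)→601200; best=1880 via (D,hash)
  {BCE}: card=3600; try (E,hash)→4200, (E,merge)→5400, (C,hash)→9120, (C,merge)→26520, (E,nl)→31080, (C,nl)→541920; best=4200 via (E,hash)
  {ABCE}: card=7200; try (C,hash)→12360, (A,hash)→16800, (A,nl_idx)→43800, (C,merge)→53160, (A,merge)→56000, (C,nl)→1083360 …(+1); best=12360 via (C,hash)
  {ABDE}: card=36000; try (B,hash)→5960, (D,hash)→7160, (B,merge)→34040, (D,merge)→50280, (B,nl_idx)→54680, (D,nl)→75360 …(+1); best=5960 via (B,hash)
  {ABCDE}: card=72000; try (D,hash)→19760, (C,hash)→47360, (D,merge)→113280, (D,nl)→156360, (C,merge)→620960, (C,nl)→10805960; best=19760 via (D,hash)

cost=19760; order=E,A,B,C,D; methods=nl_idx,hash,hash,hash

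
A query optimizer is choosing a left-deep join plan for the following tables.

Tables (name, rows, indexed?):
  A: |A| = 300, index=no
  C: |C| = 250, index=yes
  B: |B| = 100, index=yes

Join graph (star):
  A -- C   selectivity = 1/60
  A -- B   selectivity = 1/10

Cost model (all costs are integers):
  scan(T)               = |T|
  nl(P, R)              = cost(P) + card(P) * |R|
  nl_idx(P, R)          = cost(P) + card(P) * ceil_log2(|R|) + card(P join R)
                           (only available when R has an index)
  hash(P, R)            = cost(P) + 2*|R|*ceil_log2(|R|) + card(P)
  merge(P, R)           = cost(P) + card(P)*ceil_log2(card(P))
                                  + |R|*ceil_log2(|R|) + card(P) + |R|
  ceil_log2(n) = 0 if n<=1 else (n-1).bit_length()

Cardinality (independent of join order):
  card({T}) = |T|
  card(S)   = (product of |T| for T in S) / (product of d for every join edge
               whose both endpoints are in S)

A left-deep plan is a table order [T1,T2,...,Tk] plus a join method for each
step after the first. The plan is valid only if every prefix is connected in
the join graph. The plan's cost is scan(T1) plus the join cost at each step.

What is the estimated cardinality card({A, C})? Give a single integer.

1250

Tables in S: A(300), C(250)
Edges inside S: A-C(d=60)
numerator = 300 * 250 = 75000
denominator = 60 = 60
card(S) = 75000 / 60 = 1250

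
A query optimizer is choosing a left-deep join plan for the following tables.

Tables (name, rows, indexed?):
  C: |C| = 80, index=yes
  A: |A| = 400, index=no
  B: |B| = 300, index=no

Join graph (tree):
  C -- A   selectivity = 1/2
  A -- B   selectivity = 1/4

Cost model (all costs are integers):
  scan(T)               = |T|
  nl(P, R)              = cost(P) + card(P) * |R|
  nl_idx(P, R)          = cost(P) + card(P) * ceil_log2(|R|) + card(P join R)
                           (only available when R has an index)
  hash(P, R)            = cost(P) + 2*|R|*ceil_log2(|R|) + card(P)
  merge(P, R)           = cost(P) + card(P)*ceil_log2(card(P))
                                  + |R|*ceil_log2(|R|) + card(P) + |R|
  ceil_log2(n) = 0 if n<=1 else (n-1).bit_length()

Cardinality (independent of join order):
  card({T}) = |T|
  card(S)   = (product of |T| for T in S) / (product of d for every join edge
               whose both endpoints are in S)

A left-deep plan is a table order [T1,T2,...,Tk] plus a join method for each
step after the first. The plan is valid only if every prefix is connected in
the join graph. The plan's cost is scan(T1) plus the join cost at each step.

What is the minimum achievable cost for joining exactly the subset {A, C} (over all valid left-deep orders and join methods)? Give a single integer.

1920

Selinger DP over subsets of {A,C}:
  {C}: scan cost=80, card=80
  {A}: scan cost=400, card=400
  {AC}: card=16000; try (C,hash)→1920, (A,merge)→4720, (C,merge)→5040, (A,hash)→7360, (C,nl_idx)→19200, (A,nl)→32080 …(+1); best=1920 via (C,hash)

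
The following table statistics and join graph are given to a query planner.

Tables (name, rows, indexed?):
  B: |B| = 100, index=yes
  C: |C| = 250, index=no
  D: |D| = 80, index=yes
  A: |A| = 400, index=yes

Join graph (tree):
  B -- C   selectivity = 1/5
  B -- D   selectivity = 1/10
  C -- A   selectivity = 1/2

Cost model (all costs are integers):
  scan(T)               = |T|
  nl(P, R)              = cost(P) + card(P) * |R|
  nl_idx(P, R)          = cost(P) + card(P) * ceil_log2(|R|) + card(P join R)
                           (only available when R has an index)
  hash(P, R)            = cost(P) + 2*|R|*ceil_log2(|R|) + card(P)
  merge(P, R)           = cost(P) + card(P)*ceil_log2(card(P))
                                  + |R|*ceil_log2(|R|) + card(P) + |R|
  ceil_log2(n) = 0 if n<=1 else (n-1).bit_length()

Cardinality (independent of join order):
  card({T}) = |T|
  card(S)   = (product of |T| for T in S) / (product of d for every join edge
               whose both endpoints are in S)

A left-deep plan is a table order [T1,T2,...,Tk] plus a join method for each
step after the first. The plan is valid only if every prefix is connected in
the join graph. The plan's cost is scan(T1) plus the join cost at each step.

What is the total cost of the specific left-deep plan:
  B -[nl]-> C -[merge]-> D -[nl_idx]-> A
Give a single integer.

8455740

step 1: scan B: cost=100, card=100
step 2: join C via nl
    card(P join C) = 100*250/(5) = 5000
    cost = 100 + 100*250 = 25100
step 3: join D via merge
    card(P join D) = 5000*80/(10) = 40000
    cost = 25100 + 5000*13 + 80*7 + 5000 + 80 = 95740
step 4: join A via nl_idx
    card(P join A) = 40000*400/(2) = 8000000
    cost = 95740 + 40000*9 + 8000000 = 8455740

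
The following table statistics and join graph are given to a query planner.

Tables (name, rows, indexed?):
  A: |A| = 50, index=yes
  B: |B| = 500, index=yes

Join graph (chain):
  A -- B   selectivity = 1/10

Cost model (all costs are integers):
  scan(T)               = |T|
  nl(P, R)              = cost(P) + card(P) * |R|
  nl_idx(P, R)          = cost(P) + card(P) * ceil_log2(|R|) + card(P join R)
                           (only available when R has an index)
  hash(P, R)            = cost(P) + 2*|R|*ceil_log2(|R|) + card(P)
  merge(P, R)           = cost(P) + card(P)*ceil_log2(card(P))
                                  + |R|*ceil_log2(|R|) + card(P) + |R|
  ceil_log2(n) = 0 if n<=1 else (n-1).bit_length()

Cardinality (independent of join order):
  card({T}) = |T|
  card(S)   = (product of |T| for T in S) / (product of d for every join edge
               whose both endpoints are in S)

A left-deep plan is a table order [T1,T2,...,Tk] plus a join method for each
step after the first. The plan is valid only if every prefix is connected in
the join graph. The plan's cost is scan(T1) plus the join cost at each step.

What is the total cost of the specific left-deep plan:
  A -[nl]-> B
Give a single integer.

25050

step 1: scan A: cost=50, card=50
step 2: join B via nl
    card(P join B) = 50*500/(10) = 2500
    cost = 50 + 50*500 = 25050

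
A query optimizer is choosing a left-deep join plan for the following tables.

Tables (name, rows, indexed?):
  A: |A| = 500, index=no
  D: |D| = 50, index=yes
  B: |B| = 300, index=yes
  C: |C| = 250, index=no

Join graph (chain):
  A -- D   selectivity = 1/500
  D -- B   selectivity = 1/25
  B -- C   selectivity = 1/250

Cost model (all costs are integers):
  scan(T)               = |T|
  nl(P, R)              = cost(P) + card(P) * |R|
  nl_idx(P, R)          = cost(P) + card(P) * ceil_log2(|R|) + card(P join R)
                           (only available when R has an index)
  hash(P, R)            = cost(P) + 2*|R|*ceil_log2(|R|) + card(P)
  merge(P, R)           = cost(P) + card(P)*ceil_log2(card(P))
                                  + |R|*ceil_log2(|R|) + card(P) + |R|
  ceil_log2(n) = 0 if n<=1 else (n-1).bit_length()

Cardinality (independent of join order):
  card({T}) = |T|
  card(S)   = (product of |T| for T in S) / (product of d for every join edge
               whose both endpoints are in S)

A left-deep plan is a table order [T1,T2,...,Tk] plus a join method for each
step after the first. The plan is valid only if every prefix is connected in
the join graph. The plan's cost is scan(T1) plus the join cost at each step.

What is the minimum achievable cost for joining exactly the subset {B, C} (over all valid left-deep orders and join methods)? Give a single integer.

Selinger DP over subsets of {B,C}:
  {B}: scan cost=300, card=300
  {C}: scan cost=250, card=250
  {BC}: card=300; try (B,nl_idx)→2800, (C,hash)→4600, (B,merge)→5500, (C,merge)→5550, (B,hash)→5900, (B,nl)→75250 …(+1); best=2800 via (B,nl_idx)

2800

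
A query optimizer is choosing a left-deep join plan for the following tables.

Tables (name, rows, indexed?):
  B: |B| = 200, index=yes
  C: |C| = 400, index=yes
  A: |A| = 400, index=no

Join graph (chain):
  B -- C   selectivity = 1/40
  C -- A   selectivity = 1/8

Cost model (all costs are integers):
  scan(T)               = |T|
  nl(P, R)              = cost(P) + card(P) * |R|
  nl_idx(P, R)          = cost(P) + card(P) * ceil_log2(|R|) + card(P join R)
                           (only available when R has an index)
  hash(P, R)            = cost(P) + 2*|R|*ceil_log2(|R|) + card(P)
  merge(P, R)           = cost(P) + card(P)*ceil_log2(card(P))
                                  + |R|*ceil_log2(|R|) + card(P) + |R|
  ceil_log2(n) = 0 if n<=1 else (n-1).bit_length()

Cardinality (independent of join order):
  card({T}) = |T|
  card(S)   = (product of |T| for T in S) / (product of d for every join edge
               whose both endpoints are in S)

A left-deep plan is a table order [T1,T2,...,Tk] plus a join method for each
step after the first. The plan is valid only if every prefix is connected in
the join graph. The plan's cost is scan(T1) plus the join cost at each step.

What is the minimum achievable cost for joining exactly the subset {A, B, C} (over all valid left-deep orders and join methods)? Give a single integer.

13200

Selinger DP over subsets of {A,B,C}:
  {B}: scan cost=200, card=200
  {C}: scan cost=400, card=400
  {A}: scan cost=400, card=400
  {BC}: card=2000; try (C,nl_idx)→4000, (B,hash)→4000, (B,nl_idx)→5600, (C,merge)→6000, (B,merge)→6200, (C,hash)→7600 …(+2); best=4000 via (C,nl_idx)
  {AC}: card=20000; try (C,hash)→8000, (A,hash)→8000, (C,merge)→8400, (A,merge)→8400, (C,nl_idx)→24000, (C,nl)→160400 …(+1); best=8000 via (C,hash)
  {ABC}: card=100000; try (A,hash)→13200, (B,hash)→31200, (A,merge)→32000, (B,nl_idx)→268000, (B,merge)→329800, (A,nl)→804000 …(+1); best=13200 via (A,hash)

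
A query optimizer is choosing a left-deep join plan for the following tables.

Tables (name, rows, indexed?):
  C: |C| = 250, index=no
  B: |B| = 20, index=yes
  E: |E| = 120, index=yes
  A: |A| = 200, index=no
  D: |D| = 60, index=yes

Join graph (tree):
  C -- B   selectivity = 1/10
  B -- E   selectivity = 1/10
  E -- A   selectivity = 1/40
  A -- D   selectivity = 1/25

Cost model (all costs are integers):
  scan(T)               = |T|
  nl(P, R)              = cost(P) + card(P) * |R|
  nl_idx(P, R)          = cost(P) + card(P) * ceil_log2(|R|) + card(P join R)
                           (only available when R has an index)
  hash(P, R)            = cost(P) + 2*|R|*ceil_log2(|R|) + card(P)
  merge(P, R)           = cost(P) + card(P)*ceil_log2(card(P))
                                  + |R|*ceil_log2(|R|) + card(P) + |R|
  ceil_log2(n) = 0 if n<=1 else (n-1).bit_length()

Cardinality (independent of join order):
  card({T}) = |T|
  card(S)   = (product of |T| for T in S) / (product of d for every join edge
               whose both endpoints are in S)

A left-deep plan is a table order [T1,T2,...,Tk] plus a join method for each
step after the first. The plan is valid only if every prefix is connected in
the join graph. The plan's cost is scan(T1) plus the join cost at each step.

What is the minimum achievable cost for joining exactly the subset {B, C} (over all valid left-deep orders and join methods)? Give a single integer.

700

Selinger DP over subsets of {B,C}:
  {C}: scan cost=250, card=250
  {B}: scan cost=20, card=20
  {BC}: card=500; try (B,hash)→700, (B,nl_idx)→2000, (C,merge)→2390, (B,merge)→2620, (C,hash)→4040, (C,nl)→5020 …(+1); best=700 via (B,hash)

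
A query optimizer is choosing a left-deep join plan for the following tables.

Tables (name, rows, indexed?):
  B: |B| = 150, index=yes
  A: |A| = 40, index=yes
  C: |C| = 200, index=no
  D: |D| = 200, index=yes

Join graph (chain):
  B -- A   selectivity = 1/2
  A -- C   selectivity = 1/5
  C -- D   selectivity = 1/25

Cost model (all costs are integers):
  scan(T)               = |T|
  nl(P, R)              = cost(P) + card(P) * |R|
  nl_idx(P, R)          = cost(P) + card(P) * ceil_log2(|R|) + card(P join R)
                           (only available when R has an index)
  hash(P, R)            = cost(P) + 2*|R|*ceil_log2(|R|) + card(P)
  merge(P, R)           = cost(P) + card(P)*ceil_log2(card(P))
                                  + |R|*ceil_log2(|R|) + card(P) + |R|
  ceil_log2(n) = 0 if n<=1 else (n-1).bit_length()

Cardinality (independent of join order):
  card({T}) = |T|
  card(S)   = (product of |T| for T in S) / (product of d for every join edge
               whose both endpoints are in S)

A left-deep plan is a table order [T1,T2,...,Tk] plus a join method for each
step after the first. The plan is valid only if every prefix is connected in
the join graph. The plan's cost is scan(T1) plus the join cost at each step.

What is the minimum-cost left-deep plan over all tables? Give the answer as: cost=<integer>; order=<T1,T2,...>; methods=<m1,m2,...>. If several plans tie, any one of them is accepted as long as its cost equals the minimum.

cost=20680; order=C,D,A,B; methods=nl_idx,hash,hash

Selinger DP (subsets sized 1..n):
  {B}: scan cost=150, card=150
  {A}: scan cost=40, card=40
  {C}: scan cost=200, card=200
  {D}: scan cost=200, card=200
  {AB}: card=3000; try (A,hash)→780, (B,merge)→1670, (A,merge)→1780, (B,hash)→2480, (B,nl_idx)→3360, (A,nl_idx)→4050 …(+2); best=780 via (A,hash)
  {AC}: card=1600; try (A,hash)→880, (C,merge)→2120, (A,merge)→2280, (A,nl_idx)→3000, (C,hash)→3280, (C,nl)→8040 …(+1); best=880 via (A,hash)
  {CD}: card=1600; try (D,nl_idx)→3400, (D,hash)→3600, (C,hash)→3600, (D,merge)→3800, (C,merge)→3800, (D,nl)→40200 …(+1); best=3400 via (D,nl_idx)
  {ABC}: card=120000; try (B,hash)→4880, (C,hash)→6980, (B,merge)→21430, (C,merge)→41580, (B,nl_idx)→133680, (B,nl)→240880 …(+1); best=4880 via (B,hash)
  {ACD}: card=12800; try (A,hash)→5480, (D,hash)→5680, (D,merge)→21880, (A,merge)→22880, (A,nl_idx)→25800, (D,nl_idx)→26480 …(+2); best=5480 via (A,hash)
  {ABCD}: card=960000; try (B,hash)→20680, (D,hash)→128080, (B,merge)→198830, (B,nl_idx)→1067880, (D,nl_idx)→1924880, (B,nl)→1925480 …(+2); best=20680 via (B,hash)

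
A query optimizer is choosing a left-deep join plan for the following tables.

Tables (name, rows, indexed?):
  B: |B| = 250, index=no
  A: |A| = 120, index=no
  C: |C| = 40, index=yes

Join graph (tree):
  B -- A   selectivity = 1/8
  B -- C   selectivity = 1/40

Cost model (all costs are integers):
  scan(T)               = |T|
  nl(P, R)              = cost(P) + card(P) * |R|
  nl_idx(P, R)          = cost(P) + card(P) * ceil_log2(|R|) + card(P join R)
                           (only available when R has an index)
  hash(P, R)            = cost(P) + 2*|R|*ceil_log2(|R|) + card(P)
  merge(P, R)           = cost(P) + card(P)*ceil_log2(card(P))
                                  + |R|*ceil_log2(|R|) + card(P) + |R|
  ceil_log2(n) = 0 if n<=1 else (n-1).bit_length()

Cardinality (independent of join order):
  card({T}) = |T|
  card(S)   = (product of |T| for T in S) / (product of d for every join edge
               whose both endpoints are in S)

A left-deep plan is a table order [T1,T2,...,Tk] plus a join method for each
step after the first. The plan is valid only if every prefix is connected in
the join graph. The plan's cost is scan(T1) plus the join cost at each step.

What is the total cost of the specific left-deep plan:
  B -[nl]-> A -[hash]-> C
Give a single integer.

34480

step 1: scan B: cost=250, card=250
step 2: join A via nl
    card(P join A) = 250*120/(8) = 3750
    cost = 250 + 250*120 = 30250
step 3: join C via hash
    card(P join C) = 3750*40/(40) = 3750
    cost = 30250 + 2*40*6 + 3750 = 34480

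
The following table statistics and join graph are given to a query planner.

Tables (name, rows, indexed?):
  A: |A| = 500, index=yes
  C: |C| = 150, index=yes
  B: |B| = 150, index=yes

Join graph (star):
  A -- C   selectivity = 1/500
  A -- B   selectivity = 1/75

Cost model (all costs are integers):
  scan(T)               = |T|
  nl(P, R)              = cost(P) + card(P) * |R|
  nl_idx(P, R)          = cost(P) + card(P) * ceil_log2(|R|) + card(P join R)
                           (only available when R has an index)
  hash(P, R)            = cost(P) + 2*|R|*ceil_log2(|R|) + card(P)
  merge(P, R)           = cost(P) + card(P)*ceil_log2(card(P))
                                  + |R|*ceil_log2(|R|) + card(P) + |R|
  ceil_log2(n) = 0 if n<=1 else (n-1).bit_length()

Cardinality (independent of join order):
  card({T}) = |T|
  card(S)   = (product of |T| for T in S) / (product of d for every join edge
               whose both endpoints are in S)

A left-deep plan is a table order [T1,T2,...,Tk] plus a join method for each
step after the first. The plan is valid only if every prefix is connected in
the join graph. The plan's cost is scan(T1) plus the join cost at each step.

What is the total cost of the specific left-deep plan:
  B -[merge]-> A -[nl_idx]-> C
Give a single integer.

14800

step 1: scan B: cost=150, card=150
step 2: join A via merge
    card(P join A) = 150*500/(75) = 1000
    cost = 150 + 150*8 + 500*9 + 150 + 500 = 6500
step 3: join C via nl_idx
    card(P join C) = 1000*150/(500) = 300
    cost = 6500 + 1000*8 + 300 = 14800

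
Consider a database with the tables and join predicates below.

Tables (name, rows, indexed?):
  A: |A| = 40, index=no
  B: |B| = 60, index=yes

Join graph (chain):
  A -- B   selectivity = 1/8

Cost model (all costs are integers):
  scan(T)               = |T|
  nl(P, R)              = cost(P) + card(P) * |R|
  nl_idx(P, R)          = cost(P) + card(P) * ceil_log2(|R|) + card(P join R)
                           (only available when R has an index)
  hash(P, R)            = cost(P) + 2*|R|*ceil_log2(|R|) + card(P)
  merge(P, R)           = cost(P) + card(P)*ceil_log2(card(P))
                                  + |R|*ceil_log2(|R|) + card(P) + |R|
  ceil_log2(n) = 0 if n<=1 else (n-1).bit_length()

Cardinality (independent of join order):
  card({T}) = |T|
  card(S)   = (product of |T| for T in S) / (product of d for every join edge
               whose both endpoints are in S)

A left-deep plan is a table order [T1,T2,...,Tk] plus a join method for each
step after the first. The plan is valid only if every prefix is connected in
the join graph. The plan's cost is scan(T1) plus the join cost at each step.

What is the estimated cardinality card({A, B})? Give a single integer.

300

Tables in S: A(40), B(60)
Edges inside S: A-B(d=8)
numerator = 40 * 60 = 2400
denominator = 8 = 8
card(S) = 2400 / 8 = 300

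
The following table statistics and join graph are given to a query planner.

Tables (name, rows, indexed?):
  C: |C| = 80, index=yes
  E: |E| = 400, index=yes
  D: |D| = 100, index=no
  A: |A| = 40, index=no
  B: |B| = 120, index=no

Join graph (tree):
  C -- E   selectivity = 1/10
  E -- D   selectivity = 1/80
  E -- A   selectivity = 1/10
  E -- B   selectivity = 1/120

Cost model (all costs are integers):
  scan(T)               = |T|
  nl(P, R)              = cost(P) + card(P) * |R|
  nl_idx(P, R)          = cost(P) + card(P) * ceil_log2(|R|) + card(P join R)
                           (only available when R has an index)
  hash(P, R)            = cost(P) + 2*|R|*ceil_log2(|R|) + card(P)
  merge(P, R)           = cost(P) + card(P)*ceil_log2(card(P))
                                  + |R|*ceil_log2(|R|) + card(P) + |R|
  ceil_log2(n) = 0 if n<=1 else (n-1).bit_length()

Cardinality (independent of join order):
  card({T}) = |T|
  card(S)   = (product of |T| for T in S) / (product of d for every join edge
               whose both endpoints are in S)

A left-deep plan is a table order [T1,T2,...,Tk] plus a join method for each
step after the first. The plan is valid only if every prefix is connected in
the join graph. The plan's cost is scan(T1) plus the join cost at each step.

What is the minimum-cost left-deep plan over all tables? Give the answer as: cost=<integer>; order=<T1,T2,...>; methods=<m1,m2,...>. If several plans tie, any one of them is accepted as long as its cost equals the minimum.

Selinger DP (subsets sized 1..n):
  {C}: scan cost=80, card=80
  {E}: scan cost=400, card=400
  {D}: scan cost=100, card=100
  {A}: scan cost=40, card=40
  {B}: scan cost=120, card=120
  {CE}: card=3200; try (C,hash)→1920, (E,nl_idx)→4000, (E,merge)→4720, (C,merge)→5040, (C,nl_idx)→6400, (E,hash)→7360 …(+2); best=1920 via (C,hash)
  {DE}: card=500; try (E,nl_idx)→1500, (D,hash)→2200, (E,merge)→4900, (D,merge)→5200, (E,hash)→7400, (E,nl)→40100 …(+1); best=1500 via (E,nl_idx)
  {AE}: card=1600; try (A,hash)→1280, (E,nl_idx)→2000, (E,merge)→4320, (A,merge)→4680, (E,hash)→7280, (E,nl)→16040 …(+1); best=1280 via (A,hash)
  {BE}: card=400; try (E,nl_idx)→1600, (B,hash)→2480, (E,merge)→5080, (B,merge)→5360, (E,hash)→7440, (E,nl)→48120 …(+1); best=1600 via (E,nl_idx)
  {CDE}: card=4000; try (C,hash)→3120, (D,hash)→6520, (C,merge)→7140, (C,nl_idx)→9000, (C,nl)→41500, (D,merge)→44320 …(+1); best=3120 via (C,hash)
  {ACE}: card=12800; try (C,hash)→4000, (A,hash)→5600, (C,merge)→21120, (C,nl_idx)→25280, (A,merge)→43800, (C,nl)→129280 …(+1); best=4000 via (C,hash)
  {BCE}: card=3200; try (C,hash)→3120, (C,merge)→6240, (B,hash)→6800, (C,nl_idx)→7600, (C,nl)→33600, (B,merge)→44480 …(+1); best=3120 via (C,hash)
  {ADE}: card=2000; try (A,hash)→2480, (D,hash)→4280, (A,merge)→6780, (D,merge)→21280, (A,nl)→21500, (D,nl)→161280; best=2480 via (A,hash)
  {BDE}: card=500; try (D,hash)→3400, (B,hash)→3680, (D,merge)→6400, (B,merge)→7460, (D,nl)→41600, (B,nl)→61500; best=3400 via (D,hash)
  {ABE}: card=1600; try (A,hash)→2480, (B,hash)→4560, (A,merge)→5880, (A,nl)→17600, (B,merge)→21440, (B,nl)→193280; best=2480 via (A,hash)
  {ACDE}: card=16000; try (C,hash)→5600, (A,hash)→7600, (D,hash)→18200, (C,merge)→27120, (C,nl_idx)→32480, (A,merge)→55400 …(+4); best=5600 via (C,hash)
  {BCDE}: card=4000; try (C,hash)→5020, (D,hash)→7720, (B,hash)→8800, (C,merge)→9040, (C,nl_idx)→10900, (C,nl)→43400 …(+4); best=5020 via (C,hash)
  {ABCE}: card=12800; try (C,hash)→5200, (A,hash)→6800, (B,hash)→18480, (C,merge)→22320, (C,nl_idx)→26480, (A,merge)→45000 …(+4); best=5200 via (C,hash)
  {ABDE}: card=2000; try (A,hash)→4380, (D,hash)→5480, (B,hash)→6160, (A,merge)→8680, (D,merge)→22480, (A,nl)→23400 …(+3); best=4380 via (A,hash)
  {ABCDE}: card=16000; try (C,hash)→7500, (A,hash)→9500, (D,hash)→19400, (B,hash)→23280, (C,merge)→29020, (C,nl_idx)→34380 …(+7); best=7500 via (C,hash)

cost=7500; order=B,E,D,A,C; methods=nl_idx,hash,hash,hash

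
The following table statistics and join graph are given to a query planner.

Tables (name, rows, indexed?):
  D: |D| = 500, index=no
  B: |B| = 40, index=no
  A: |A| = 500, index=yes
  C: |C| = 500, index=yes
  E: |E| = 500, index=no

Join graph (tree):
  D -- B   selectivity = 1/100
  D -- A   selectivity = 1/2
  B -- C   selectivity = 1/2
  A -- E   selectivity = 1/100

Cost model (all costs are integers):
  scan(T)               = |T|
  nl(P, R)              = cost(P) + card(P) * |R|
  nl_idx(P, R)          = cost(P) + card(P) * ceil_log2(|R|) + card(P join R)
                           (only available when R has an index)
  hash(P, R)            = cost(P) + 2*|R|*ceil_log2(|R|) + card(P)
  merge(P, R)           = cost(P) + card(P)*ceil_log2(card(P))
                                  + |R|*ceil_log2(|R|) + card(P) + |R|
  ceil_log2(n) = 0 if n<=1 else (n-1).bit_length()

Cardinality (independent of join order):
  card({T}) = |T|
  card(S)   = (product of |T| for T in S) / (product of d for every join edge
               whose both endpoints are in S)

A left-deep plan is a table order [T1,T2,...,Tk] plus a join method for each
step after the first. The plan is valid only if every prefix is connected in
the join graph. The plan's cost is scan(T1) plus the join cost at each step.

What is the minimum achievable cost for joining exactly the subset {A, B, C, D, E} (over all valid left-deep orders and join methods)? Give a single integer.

326280

Selinger DP over subsets of {A,B,C,D,E}:
  {D}: scan cost=500, card=500
  {B}: scan cost=40, card=40
  {A}: scan cost=500, card=500
  {C}: scan cost=500, card=500
  {E}: scan cost=500, card=500
  {BD}: card=200; try (B,hash)→1480, (D,merge)→5320, (B,merge)→5780, (D,hash)→9080, (D,nl)→20040, (B,nl)→20500; best=1480 via (B,hash)
  {AD}: card=125000; try (D,hash)→10000, (A,hash)→10000, (D,merge)→10500, (A,merge)→10500, (A,nl_idx)→130000, (D,nl)→250500 …(+1); best=10000 via (D,hash)
  {BC}: card=10000; try (B,hash)→1480, (C,merge)→5320, (B,merge)→5780, (C,hash)→9080, (C,nl_idx)→10400, (C,nl)→20040 …(+1); best=1480 via (B,hash)
  {AE}: card=2500; try (A,nl_idx)→7500, (E,hash)→10000, (A,hash)→10000, (E,merge)→10500, (A,merge)→10500, (E,nl)→250500 …(+1); best=7500 via (A,nl_idx)
  {ABD}: card=50000; try (A,merge)→8280, (A,hash)→10680, (A,nl_idx)→53280, (A,nl)→101480, (B,hash)→135480, (B,merge)→2260280 …(+1); best=8280 via (A,merge)
  {BCD}: card=50000; try (C,merge)→8280, (C,hash)→10680, (D,hash)→20480, (C,nl_idx)→53280, (C,nl)→101480, (D,merge)→156480 …(+1); best=8280 via (C,merge)
  {ADE}: card=625000; try (D,hash)→19000, (D,merge)→45000, (E,hash)→144000, (D,nl)→1257500, (E,merge)→2265000, (E,nl)→62510000; best=19000 via (D,hash)
  {ABCD}: card=12500000; try (C,hash)→67280, (A,hash)→67280, (C,merge)→863280, (A,merge)→863280, (C,nl_idx)→12958280, (A,nl_idx)→12958280 …(+2); best=67280 via (C,hash)
  {ABDE}: card=250000; try (E,hash)→67280, (B,hash)→644480, (E,merge)→863280, (B,merge)→13144280, (E,nl)→25008280, (B,nl)→25019000; best=67280 via (E,hash)
  {ABCDE}: card=62500000; try (C,hash)→326280, (C,merge)→4822280, (E,hash)→12576280, (C,nl_idx)→64817280, (C,nl)→125067280, (E,merge)→312572280 …(+1); best=326280 via (C,hash)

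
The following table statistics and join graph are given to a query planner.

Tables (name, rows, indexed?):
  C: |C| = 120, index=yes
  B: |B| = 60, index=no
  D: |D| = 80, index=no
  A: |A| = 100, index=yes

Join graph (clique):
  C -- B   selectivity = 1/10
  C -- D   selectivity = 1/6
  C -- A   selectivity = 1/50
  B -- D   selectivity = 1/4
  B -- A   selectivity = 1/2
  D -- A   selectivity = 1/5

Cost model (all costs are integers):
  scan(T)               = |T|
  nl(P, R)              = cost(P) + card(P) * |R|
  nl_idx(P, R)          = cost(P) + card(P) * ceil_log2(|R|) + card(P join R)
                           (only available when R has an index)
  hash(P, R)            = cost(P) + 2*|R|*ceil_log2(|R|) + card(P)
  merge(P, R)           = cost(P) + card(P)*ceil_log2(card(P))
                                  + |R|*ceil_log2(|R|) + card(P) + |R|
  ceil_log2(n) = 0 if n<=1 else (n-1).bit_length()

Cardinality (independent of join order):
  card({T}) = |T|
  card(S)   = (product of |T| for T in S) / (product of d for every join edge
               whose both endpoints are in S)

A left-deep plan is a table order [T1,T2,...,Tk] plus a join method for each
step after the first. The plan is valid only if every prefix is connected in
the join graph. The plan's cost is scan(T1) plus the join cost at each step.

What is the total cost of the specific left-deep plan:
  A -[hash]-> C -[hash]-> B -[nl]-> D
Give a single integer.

60440

step 1: scan A: cost=100, card=100
step 2: join C via hash
    card(P join C) = 100*120/(50) = 240
    cost = 100 + 2*120*7 + 100 = 1880
step 3: join B via hash
    card(P join B) = 240*60/(10*2) = 720
    cost = 1880 + 2*60*6 + 240 = 2840
step 4: join D via nl
    card(P join D) = 720*80/(6*4*5) = 480
    cost = 2840 + 720*80 = 60440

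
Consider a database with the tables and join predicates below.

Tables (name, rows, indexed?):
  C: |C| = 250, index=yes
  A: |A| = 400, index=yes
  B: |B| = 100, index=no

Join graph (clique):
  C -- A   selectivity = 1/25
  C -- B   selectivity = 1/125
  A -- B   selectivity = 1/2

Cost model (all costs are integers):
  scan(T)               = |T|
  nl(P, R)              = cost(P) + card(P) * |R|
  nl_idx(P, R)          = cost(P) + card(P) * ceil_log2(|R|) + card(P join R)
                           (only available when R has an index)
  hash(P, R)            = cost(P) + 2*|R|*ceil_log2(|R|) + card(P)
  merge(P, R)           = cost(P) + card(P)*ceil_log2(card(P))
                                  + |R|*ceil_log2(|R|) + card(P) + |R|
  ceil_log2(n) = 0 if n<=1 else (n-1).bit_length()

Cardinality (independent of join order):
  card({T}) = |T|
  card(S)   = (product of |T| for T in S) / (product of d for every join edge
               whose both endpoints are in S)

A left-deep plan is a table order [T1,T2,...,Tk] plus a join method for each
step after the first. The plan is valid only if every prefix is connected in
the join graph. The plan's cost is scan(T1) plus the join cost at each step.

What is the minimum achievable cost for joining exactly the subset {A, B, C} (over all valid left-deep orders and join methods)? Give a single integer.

Selinger DP over subsets of {A,B,C}:
  {C}: scan cost=250, card=250
  {A}: scan cost=400, card=400
  {B}: scan cost=100, card=100
  {AC}: card=4000; try (C,hash)→4800, (A,merge)→6500, (A,nl_idx)→6500, (C,merge)→6650, (C,nl_idx)→7600, (A,hash)→7700 …(+2); best=4800 via (C,hash)
  {BC}: card=200; try (C,nl_idx)→1100, (B,hash)→1900, (C,merge)→3150, (B,merge)→3300, (C,hash)→4200, (C,nl)→25100 …(+1); best=1100 via (C,nl_idx)
  {AB}: card=20000; try (B,hash)→2200, (A,merge)→4900, (B,merge)→5200, (A,hash)→7400, (A,nl_idx)→21000, (A,nl)→40100 …(+1); best=2200 via (B,hash)
  {ABC}: card=1600; try (A,nl_idx)→4500, (A,merge)→6900, (A,hash)→8500, (B,hash)→10200, (C,hash)→26200, (B,merge)→57600 …(+5); best=4500 via (A,nl_idx)

4500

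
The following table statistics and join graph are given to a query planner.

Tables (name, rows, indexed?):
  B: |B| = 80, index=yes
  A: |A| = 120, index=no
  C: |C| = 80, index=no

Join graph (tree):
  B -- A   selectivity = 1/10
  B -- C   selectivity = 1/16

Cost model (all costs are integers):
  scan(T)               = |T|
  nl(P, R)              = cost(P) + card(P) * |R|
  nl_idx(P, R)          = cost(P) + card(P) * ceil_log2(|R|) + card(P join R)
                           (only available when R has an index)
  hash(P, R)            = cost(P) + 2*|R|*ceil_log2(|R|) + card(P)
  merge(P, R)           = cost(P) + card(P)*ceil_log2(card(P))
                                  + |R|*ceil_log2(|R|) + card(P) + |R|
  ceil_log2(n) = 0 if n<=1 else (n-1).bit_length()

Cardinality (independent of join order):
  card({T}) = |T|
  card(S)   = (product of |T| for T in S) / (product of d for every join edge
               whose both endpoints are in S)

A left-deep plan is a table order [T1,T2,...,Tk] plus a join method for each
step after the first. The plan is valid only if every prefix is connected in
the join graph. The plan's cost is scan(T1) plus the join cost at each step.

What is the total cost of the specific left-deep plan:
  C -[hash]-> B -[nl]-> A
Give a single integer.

49280

step 1: scan C: cost=80, card=80
step 2: join B via hash
    card(P join B) = 80*80/(16) = 400
    cost = 80 + 2*80*7 + 80 = 1280
step 3: join A via nl
    card(P join A) = 400*120/(10) = 4800
    cost = 1280 + 400*120 = 49280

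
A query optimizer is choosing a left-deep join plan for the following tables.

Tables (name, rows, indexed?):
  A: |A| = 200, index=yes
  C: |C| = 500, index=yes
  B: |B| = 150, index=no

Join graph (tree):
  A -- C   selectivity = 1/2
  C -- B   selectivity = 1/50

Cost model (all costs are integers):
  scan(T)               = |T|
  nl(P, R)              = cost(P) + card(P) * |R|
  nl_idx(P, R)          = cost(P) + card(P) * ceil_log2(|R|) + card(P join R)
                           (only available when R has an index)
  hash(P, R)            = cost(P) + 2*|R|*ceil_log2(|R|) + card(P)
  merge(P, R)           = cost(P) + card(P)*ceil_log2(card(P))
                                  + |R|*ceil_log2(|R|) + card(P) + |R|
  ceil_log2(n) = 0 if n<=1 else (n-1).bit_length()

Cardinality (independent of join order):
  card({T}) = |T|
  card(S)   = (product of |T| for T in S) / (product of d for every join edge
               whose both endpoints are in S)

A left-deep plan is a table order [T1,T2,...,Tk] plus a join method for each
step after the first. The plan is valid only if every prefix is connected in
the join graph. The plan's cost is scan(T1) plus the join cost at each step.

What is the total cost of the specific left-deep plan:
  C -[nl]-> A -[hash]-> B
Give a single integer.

step 1: scan C: cost=500, card=500
step 2: join A via nl
    card(P join A) = 500*200/(2) = 50000
    cost = 500 + 500*200 = 100500
step 3: join B via hash
    card(P join B) = 50000*150/(50) = 150000
    cost = 100500 + 2*150*8 + 50000 = 152900

152900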